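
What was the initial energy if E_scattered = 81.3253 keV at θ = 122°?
107.5001 keV

Convert final energy to wavelength (hc ≈ 1239.842 keV·pm):
λ' = hc/E' = 1239.842 / 81.3253 = 15.2455 pm

Calculate the Compton shift:
Δλ = λ_C(1 - cos(122°))
Δλ = 2.4263 × (1 - cos(122°))
Δλ = 3.7121 pm

Initial wavelength:
λ = λ' - Δλ = 15.2455 - 3.7121 = 11.5334 pm

Initial energy:
E = hc/λ = 1239.842 / 11.5334 = 107.5001 keV

(Intermediate values are shown rounded; full precision is carried through to the final answer.)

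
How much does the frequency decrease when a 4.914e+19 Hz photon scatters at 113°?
1.750e+19 Hz (decrease)

Convert frequency to wavelength (c = 299792458 m/s):
λ₀ = c/f₀ = 299792458/4.914e+19 = 6.1007826e-12 m = 6.1008 pm

Calculate Compton shift:
Δλ = λ_C(1 - cos(113°)) = 3.3743 pm

Final wavelength:
λ' = λ₀ + Δλ = 6.1008 + 3.3743 = 9.4751 pm

Final frequency:
f' = c/λ' = 299792458/9.4751278e-12 = 3.1639938e+19 Hz

Frequency shift (decrease):
Δf = f₀ - f' = 4.914e+19 - 3.1639938e+19 = 1.750e+19 Hz

(Intermediate values are shown rounded; full precision is carried through to the final answer.)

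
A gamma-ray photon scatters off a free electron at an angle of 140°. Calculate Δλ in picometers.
4.2850 pm

Using the Compton scattering formula:
Δλ = λ_C(1 - cos θ)

where λ_C = h/(m_e·c) ≈ 2.4263 pm is the Compton wavelength of an electron.

For θ = 140°:
cos(140°) = -0.7660
1 - cos(140°) = 1.7660

Δλ = 2.4263 × 1.7660
Δλ = 4.2850 pm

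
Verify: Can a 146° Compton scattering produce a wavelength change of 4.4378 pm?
Yes, consistent

Calculate the expected shift for θ = 146°:

Δλ_expected = λ_C(1 - cos(146°))
Δλ_expected = 2.4263 × (1 - cos(146°))
Δλ_expected = 2.4263 × 1.8290
Δλ_expected = 4.4378 pm

Given shift: 4.4378 pm
Expected shift: 4.4378 pm
Difference: 0.0000 pm

The values match. This is consistent with Compton scattering at the stated angle.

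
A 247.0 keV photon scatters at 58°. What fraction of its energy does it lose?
0.1852 (or 18.52%)

Calculate initial and final photon energies:

Initial: E₀ = 247.0 keV → λ₀ = 5.0196 pm
Compton shift: Δλ = 1.1406 pm
Final wavelength: λ' = 6.1602 pm
Final energy: E' = 201.2677 keV

Fractional energy loss:
(E₀ - E')/E₀ = (247.0000 - 201.2677)/247.0000
= 45.7323/247.0000
= 0.1852
= 18.52%

(Intermediate values are shown rounded; full precision is carried through to the final answer.)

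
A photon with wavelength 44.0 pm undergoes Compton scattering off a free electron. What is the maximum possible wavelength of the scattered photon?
48.8526 pm (at θ = 180°)

The Compton shift is Δλ = λ_C(1 − cos θ).

Since cos θ ranges from −1 to 1, the factor (1 − cos θ) ranges from 0 to 2; the maximum shift occurs at θ = 180° (backscattering):
Δλ_max = 2λ_C = 2 × 2.4263 pm = 4.8526 pm

Maximum scattered wavelength:
λ'_max = λ₀ + Δλ_max = 44.0 + 4.8526 = 48.8526 pm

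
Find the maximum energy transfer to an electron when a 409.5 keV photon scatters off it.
252.1660 keV

Maximum energy transfer occurs at θ = 180° (backscattering).

Initial photon: E₀ = 409.5 keV → λ₀ = 3.0277 pm

Maximum Compton shift (at 180°):
Δλ_max = 2λ_C = 2 × 2.4263 = 4.8526 pm

Final wavelength:
λ' = 3.0277 + 4.8526 = 7.8803 pm

Minimum photon energy (maximum energy to electron):
E'_min = hc/λ' = 157.3340 keV

Maximum electron kinetic energy:
K_max = E₀ - E'_min = 409.5000 - 157.3340 = 252.1660 keV

(Intermediate values are shown rounded; full precision is carried through to the final answer.)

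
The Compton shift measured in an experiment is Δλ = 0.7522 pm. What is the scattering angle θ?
46.37°

From the Compton formula Δλ = λ_C(1 - cos θ), we can solve for θ:

cos θ = 1 - Δλ/λ_C

Given:
- Δλ = 0.7522 pm
- λ_C = h/(m_e·c) ≈ 2.42631024 pm

cos θ = 1 - 0.7522/2.42631024
cos θ = 1 - 0.310018
cos θ = 0.689982

θ = arccos(0.689982)
θ = 46.37°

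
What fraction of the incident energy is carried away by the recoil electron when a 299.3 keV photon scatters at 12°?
0.0126 (or 1.26%)

Calculate initial and final photon energies:

Initial: E₀ = 299.3 keV → λ₀ = 4.1425 pm
Compton shift: Δλ = 0.0530 pm
Final wavelength: λ' = 4.1955 pm
Final energy: E' = 295.5176 keV

Fractional energy loss:
(E₀ - E')/E₀ = (299.3000 - 295.5176)/299.3000
= 3.7824/299.3000
= 0.0126
= 1.26%

(Intermediate values are shown rounded; full precision is carried through to the final answer.)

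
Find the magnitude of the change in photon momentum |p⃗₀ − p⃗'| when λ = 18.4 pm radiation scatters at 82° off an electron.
4.4928e-23 kg·m/s

Photon momentum magnitude is p = h/λ.

Initial momentum:
p₀ = h/λ = 6.6261e-34/1.8400e-11 = 3.6011e-23 kg·m/s

After scattering:
λ' = λ + Δλ = 18.4 + 2.0886 = 20.4886 pm
p' = h/λ' = 6.6261e-34/2.0489e-11 = 3.2340e-23 kg·m/s

Momentum is a vector; the scattered photon's direction makes angle θ = 82° with the incident direction. The magnitude of the vector change Δp⃗ = p⃗₀ − p⃗' is found from the law of cosines:
|Δp⃗|² = p₀² + p'² − 2p₀p'cos θ
|Δp⃗|² = (3.6011e-23)² + (3.2340e-23)² − 2·3.6011e-23·3.2340e-23·cos(82°)
|Δp⃗| = 4.4928e-23 kg·m/s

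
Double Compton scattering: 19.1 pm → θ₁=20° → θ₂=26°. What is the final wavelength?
19.4919 pm

Apply Compton shift twice:

First scattering at θ₁ = 20°:
Δλ₁ = λ_C(1 - cos(20°))
Δλ₁ = 2.4263 × 0.0603
Δλ₁ = 0.1463 pm

After first scattering:
λ₁ = 19.1 + 0.1463 = 19.2463 pm

Second scattering at θ₂ = 26°:
Δλ₂ = λ_C(1 - cos(26°))
Δλ₂ = 2.4263 × 0.1012
Δλ₂ = 0.2456 pm

Final wavelength:
λ₂ = 19.2463 + 0.2456 = 19.4919 pm

Total shift: Δλ_total = 0.1463 + 0.2456 = 0.3919 pm

(Intermediate values are shown rounded; full precision is carried through to the final answer.)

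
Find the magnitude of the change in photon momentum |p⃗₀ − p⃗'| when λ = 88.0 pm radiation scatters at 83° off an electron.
9.8615e-24 kg·m/s

Photon momentum magnitude is p = h/λ.

Initial momentum:
p₀ = h/λ = 6.6261e-34/8.8000e-11 = 7.5296e-24 kg·m/s

After scattering:
λ' = λ + Δλ = 88.0 + 2.1306 = 90.1306 pm
p' = h/λ' = 6.6261e-34/9.0131e-11 = 7.3516e-24 kg·m/s

Momentum is a vector; the scattered photon's direction makes angle θ = 83° with the incident direction. The magnitude of the vector change Δp⃗ = p⃗₀ − p⃗' is found from the law of cosines:
|Δp⃗|² = p₀² + p'² − 2p₀p'cos θ
|Δp⃗|² = (7.5296e-24)² + (7.3516e-24)² − 2·7.5296e-24·7.3516e-24·cos(83°)
|Δp⃗| = 9.8615e-24 kg·m/s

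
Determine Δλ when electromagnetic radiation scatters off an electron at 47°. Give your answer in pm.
0.7716 pm

Using the Compton scattering formula:
Δλ = λ_C(1 - cos θ)

where λ_C = h/(m_e·c) ≈ 2.4263 pm is the Compton wavelength of an electron.

For θ = 47°:
cos(47°) = 0.6820
1 - cos(47°) = 0.3180

Δλ = 2.4263 × 0.3180
Δλ = 0.7716 pm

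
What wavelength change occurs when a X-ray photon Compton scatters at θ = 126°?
3.8525 pm

Using the Compton scattering formula:
Δλ = λ_C(1 - cos θ)

where λ_C = h/(m_e·c) ≈ 2.4263 pm is the Compton wavelength of an electron.

For θ = 126°:
cos(126°) = -0.5878
1 - cos(126°) = 1.5878

Δλ = 2.4263 × 1.5878
Δλ = 3.8525 pm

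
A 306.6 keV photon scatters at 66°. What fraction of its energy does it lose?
0.2625 (or 26.25%)

Calculate initial and final photon energies:

Initial: E₀ = 306.6 keV → λ₀ = 4.0438 pm
Compton shift: Δλ = 1.4394 pm
Final wavelength: λ' = 5.4833 pm
Final energy: E' = 226.1131 keV

Fractional energy loss:
(E₀ - E')/E₀ = (306.6000 - 226.1131)/306.6000
= 80.4869/306.6000
= 0.2625
= 26.25%

(Intermediate values are shown rounded; full precision is carried through to the final answer.)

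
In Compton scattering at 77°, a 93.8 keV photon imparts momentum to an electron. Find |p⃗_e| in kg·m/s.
5.8729e-23 kg·m/s

The electron is initially at rest, so by conservation of momentum:
p⃗_e = p⃗₀ − p⃗'  (incident photon momentum minus scattered photon momentum)

Photon momentum magnitudes (p = h/λ = E/c):
λ₀ = hc/E₀ = 13.2179 pm → p₀ = h/λ₀ = 5.0129e-23 kg·m/s
Δλ = λ_C(1 − cos 77°) = 1.8805 pm
λ' = 15.0984 pm → p' = h/λ' = 4.3886e-23 kg·m/s

The scattered photon makes angle θ = 77° with the incident direction, so by the law of cosines:
|p⃗_e|² = p₀² + p'² − 2p₀p'cos θ
|p⃗_e|² = (5.0129e-23)² + (4.3886e-23)² − 2·5.0129e-23·4.3886e-23·cos(77°)
|p⃗_e| = 5.8729e-23 kg·m/s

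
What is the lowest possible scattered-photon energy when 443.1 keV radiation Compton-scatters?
162.0554 keV (at θ = 180°)

The scattered photon has minimum energy when its wavelength is maximum, i.e., when the Compton shift Δλ = λ_C(1 − cos θ) is maximum. This occurs at θ = 180° (backscattering), giving Δλ_max = 2λ_C = 4.8526 pm.

Initial wavelength: λ₀ = hc/E₀ = 2.7981 pm
Maximum final wavelength: λ'_max = λ₀ + 2λ_C = 2.7981 + 4.8526 = 7.6507 pm
Minimum final energy: E'_min = hc/λ'_max = 162.0554 keV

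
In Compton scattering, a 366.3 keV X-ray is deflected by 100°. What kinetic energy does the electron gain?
167.3653 keV

By energy conservation: K_e = E_initial - E_final

First find the scattered photon energy:
Initial wavelength: λ = hc/E = 3.3848 pm
Compton shift: Δλ = λ_C(1 - cos(100°)) = 2.8476 pm
Final wavelength: λ' = 3.3848 + 2.8476 = 6.2324 pm
Final photon energy: E' = hc/λ' = 198.9347 keV

Electron kinetic energy:
K_e = E - E' = 366.3000 - 198.9347 = 167.3653 keV

(Intermediate values are shown rounded; full precision is carried through to the final answer.)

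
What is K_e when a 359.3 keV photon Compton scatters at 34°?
38.5564 keV

By energy conservation: K_e = E_initial - E_final

First find the scattered photon energy:
Initial wavelength: λ = hc/E = 3.4507 pm
Compton shift: Δλ = λ_C(1 - cos(34°)) = 0.4148 pm
Final wavelength: λ' = 3.4507 + 0.4148 = 3.8655 pm
Final photon energy: E' = hc/λ' = 320.7436 keV

Electron kinetic energy:
K_e = E - E' = 359.3000 - 320.7436 = 38.5564 keV

(Intermediate values are shown rounded; full precision is carried through to the final answer.)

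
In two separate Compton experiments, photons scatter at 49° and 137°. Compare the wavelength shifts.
137° produces the larger shift by a factor of 5.034

Calculate both shifts using Δλ = λ_C(1 - cos θ):

For θ₁ = 49°:
Δλ₁ = 2.4263 × (1 - cos(49°))
Δλ₁ = 2.4263 × 0.3439
Δλ₁ = 0.8345 pm

For θ₂ = 137°:
Δλ₂ = 2.4263 × (1 - cos(137°))
Δλ₂ = 2.4263 × 1.7314
Δλ₂ = 4.2008 pm

The 137° angle produces the larger shift.
Ratio: 4.2008/0.8345 = 5.034

(Intermediate values are shown rounded; full precision is carried through to the final answer.)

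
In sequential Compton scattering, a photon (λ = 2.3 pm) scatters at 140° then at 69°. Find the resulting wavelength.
8.1418 pm

Apply Compton shift twice:

First scattering at θ₁ = 140°:
Δλ₁ = λ_C(1 - cos(140°))
Δλ₁ = 2.4263 × 1.7660
Δλ₁ = 4.2850 pm

After first scattering:
λ₁ = 2.3 + 4.2850 = 6.5850 pm

Second scattering at θ₂ = 69°:
Δλ₂ = λ_C(1 - cos(69°))
Δλ₂ = 2.4263 × 0.6416
Δλ₂ = 1.5568 pm

Final wavelength:
λ₂ = 6.5850 + 1.5568 = 8.1418 pm

Total shift: Δλ_total = 4.2850 + 1.5568 = 5.8418 pm

(Intermediate values are shown rounded; full precision is carried through to the final answer.)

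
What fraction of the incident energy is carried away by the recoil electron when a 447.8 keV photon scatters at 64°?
0.3298 (or 32.98%)

Calculate initial and final photon energies:

Initial: E₀ = 447.8 keV → λ₀ = 2.7687 pm
Compton shift: Δλ = 1.3627 pm
Final wavelength: λ' = 4.1314 pm
Final energy: E' = 300.1002 keV

Fractional energy loss:
(E₀ - E')/E₀ = (447.8000 - 300.1002)/447.8000
= 147.6998/447.8000
= 0.3298
= 32.98%

(Intermediate values are shown rounded; full precision is carried through to the final answer.)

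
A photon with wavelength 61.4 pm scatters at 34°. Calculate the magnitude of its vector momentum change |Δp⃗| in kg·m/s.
6.2896e-24 kg·m/s

Photon momentum magnitude is p = h/λ.

Initial momentum:
p₀ = h/λ = 6.6261e-34/6.1400e-11 = 1.0792e-23 kg·m/s

After scattering:
λ' = λ + Δλ = 61.4 + 0.4148 = 61.8148 pm
p' = h/λ' = 6.6261e-34/6.1815e-11 = 1.0719e-23 kg·m/s

Momentum is a vector; the scattered photon's direction makes angle θ = 34° with the incident direction. The magnitude of the vector change Δp⃗ = p⃗₀ − p⃗' is found from the law of cosines:
|Δp⃗|² = p₀² + p'² − 2p₀p'cos θ
|Δp⃗|² = (1.0792e-23)² + (1.0719e-23)² − 2·1.0792e-23·1.0719e-23·cos(34°)
|Δp⃗| = 6.2896e-24 kg·m/s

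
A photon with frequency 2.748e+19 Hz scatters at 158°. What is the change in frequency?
8.245e+18 Hz (decrease)

Convert frequency to wavelength (c = 299792458 m/s):
λ₀ = c/f₀ = 299792458/2.748e+19 = 1.0909478e-11 m = 10.9095 pm

Calculate Compton shift:
Δλ = λ_C(1 - cos(158°)) = 4.6759 pm

Final wavelength:
λ' = λ₀ + Δλ = 10.9095 + 4.6759 = 15.5854 pm

Final frequency:
f' = c/λ' = 299792458/1.5585424e-11 = 1.9235438e+19 Hz

Frequency shift (decrease):
Δf = f₀ - f' = 2.748e+19 - 1.9235438e+19 = 8.245e+18 Hz

(Intermediate values are shown rounded; full precision is carried through to the final answer.)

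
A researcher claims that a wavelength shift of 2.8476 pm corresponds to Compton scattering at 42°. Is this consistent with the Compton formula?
No, inconsistent

Calculate the expected shift for θ = 42°:

Δλ_expected = λ_C(1 - cos(42°))
Δλ_expected = 2.4263 × (1 - cos(42°))
Δλ_expected = 2.4263 × 0.2569
Δλ_expected = 0.6232 pm

Given shift: 2.8476 pm
Expected shift: 0.6232 pm
Difference: 2.2244 pm

The values do not match. The given shift corresponds to θ ≈ 100.0°, not 42°.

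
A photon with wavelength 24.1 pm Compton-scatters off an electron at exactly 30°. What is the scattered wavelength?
24.4251 pm

Using the Compton formula: λ' = λ + λ_C(1 − cos θ)

For θ = 30°, cos θ = √3/2 (exact) ≈ 0.8660, so:
1 − cos 30° = 1 − (√3/2) ≈ 0.1340

Δλ = λ_C × 0.1340 = 2.4263 × 0.1340 = 0.3251 pm

λ' = 24.1 + 0.3251 = 24.4251 pm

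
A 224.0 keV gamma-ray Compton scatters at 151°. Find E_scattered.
122.9585 keV

First convert energy to wavelength:
λ = hc/E, with hc ≈ 1239.842 keV·pm (i.e. 1239.842 eV·nm)

For E = 224.0 keV = 224000 eV:
λ = 1239.842 keV·pm / 224.0 keV
λ = 5.5350 pm

Calculate the Compton shift:
Δλ = λ_C(1 - cos(151°)) = 2.4263 × 1.8746
Δλ = 4.5484 pm

Final wavelength:
λ' = 5.5350 + 4.5484 = 10.0834 pm

Final energy:
E' = hc/λ' = 1239.842 / 10.0834 = 122.9585 keV

(Intermediate values are shown rounded; full precision is carried through to the final answer.)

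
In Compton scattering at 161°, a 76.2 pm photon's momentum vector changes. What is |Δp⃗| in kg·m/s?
1.6653e-23 kg·m/s

Photon momentum magnitude is p = h/λ.

Initial momentum:
p₀ = h/λ = 6.6261e-34/7.6200e-11 = 8.6956e-24 kg·m/s

After scattering:
λ' = λ + Δλ = 76.2 + 4.7204 = 80.9204 pm
p' = h/λ' = 6.6261e-34/8.0920e-11 = 8.1884e-24 kg·m/s

Momentum is a vector; the scattered photon's direction makes angle θ = 161° with the incident direction. The magnitude of the vector change Δp⃗ = p⃗₀ − p⃗' is found from the law of cosines:
|Δp⃗|² = p₀² + p'² − 2p₀p'cos θ
|Δp⃗|² = (8.6956e-24)² + (8.1884e-24)² − 2·8.6956e-24·8.1884e-24·cos(161°)
|Δp⃗| = 1.6653e-23 kg·m/s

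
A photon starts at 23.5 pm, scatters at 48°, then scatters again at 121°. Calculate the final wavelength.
27.9787 pm

Apply Compton shift twice:

First scattering at θ₁ = 48°:
Δλ₁ = λ_C(1 - cos(48°))
Δλ₁ = 2.4263 × 0.3309
Δλ₁ = 0.8028 pm

After first scattering:
λ₁ = 23.5 + 0.8028 = 24.3028 pm

Second scattering at θ₂ = 121°:
Δλ₂ = λ_C(1 - cos(121°))
Δλ₂ = 2.4263 × 1.5150
Δλ₂ = 3.6760 pm

Final wavelength:
λ₂ = 24.3028 + 3.6760 = 27.9787 pm

Total shift: Δλ_total = 0.8028 + 3.6760 = 4.4787 pm

(Intermediate values are shown rounded; full precision is carried through to the final answer.)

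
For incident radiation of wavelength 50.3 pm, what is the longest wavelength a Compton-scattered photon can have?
55.1526 pm (at θ = 180°)

The Compton shift is Δλ = λ_C(1 − cos θ).

Since cos θ ranges from −1 to 1, the factor (1 − cos θ) ranges from 0 to 2; the maximum shift occurs at θ = 180° (backscattering):
Δλ_max = 2λ_C = 2 × 2.4263 pm = 4.8526 pm

Maximum scattered wavelength:
λ'_max = λ₀ + Δλ_max = 50.3 + 4.8526 = 55.1526 pm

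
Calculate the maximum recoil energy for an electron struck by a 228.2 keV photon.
107.6603 keV

Maximum energy transfer occurs at θ = 180° (backscattering).

Initial photon: E₀ = 228.2 keV → λ₀ = 5.4331 pm

Maximum Compton shift (at 180°):
Δλ_max = 2λ_C = 2 × 2.4263 = 4.8526 pm

Final wavelength:
λ' = 5.4331 + 4.8526 = 10.2858 pm

Minimum photon energy (maximum energy to electron):
E'_min = hc/λ' = 120.5397 keV

Maximum electron kinetic energy:
K_max = E₀ - E'_min = 228.2000 - 120.5397 = 107.6603 keV

(Intermediate values are shown rounded; full precision is carried through to the final answer.)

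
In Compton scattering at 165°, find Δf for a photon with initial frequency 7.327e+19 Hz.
3.944e+19 Hz (decrease)

Convert frequency to wavelength (c = 299792458 m/s):
λ₀ = c/f₀ = 299792458/7.327e+19 = 4.0916126e-12 m = 4.0916 pm

Calculate Compton shift:
Δλ = λ_C(1 - cos(165°)) = 4.7699 pm

Final wavelength:
λ' = λ₀ + Δλ = 4.0916 + 4.7699 = 8.8616 pm

Final frequency:
f' = c/λ' = 299792458/8.8615586e-12 = 3.3830669e+19 Hz

Frequency shift (decrease):
Δf = f₀ - f' = 7.327e+19 - 3.3830669e+19 = 3.944e+19 Hz

(Intermediate values are shown rounded; full precision is carried through to the final answer.)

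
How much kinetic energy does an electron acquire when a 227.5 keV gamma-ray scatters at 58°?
39.3720 keV

By energy conservation: K_e = E_initial - E_final

First find the scattered photon energy:
Initial wavelength: λ = hc/E = 5.4499 pm
Compton shift: Δλ = λ_C(1 - cos(58°)) = 1.1406 pm
Final wavelength: λ' = 5.4499 + 1.1406 = 6.5904 pm
Final photon energy: E' = hc/λ' = 188.1280 keV

Electron kinetic energy:
K_e = E - E' = 227.5000 - 188.1280 = 39.3720 keV

(Intermediate values are shown rounded; full precision is carried through to the final answer.)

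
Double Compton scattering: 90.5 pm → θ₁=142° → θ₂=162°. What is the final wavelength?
99.5721 pm

Apply Compton shift twice:

First scattering at θ₁ = 142°:
Δλ₁ = λ_C(1 - cos(142°))
Δλ₁ = 2.4263 × 1.7880
Δλ₁ = 4.3383 pm

After first scattering:
λ₁ = 90.5 + 4.3383 = 94.8383 pm

Second scattering at θ₂ = 162°:
Δλ₂ = λ_C(1 - cos(162°))
Δλ₂ = 2.4263 × 1.9511
Δλ₂ = 4.7339 pm

Final wavelength:
λ₂ = 94.8383 + 4.7339 = 99.5721 pm

Total shift: Δλ_total = 4.3383 + 4.7339 = 9.0721 pm

(Intermediate values are shown rounded; full precision is carried through to the final answer.)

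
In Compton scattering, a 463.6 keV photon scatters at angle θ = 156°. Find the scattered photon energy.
169.4414 keV

First convert energy to wavelength:
λ = hc/E, with hc ≈ 1239.842 keV·pm (i.e. 1239.842 eV·nm)

For E = 463.6 keV = 463600 eV:
λ = 1239.842 keV·pm / 463.6 keV
λ = 2.6744 pm

Calculate the Compton shift:
Δλ = λ_C(1 - cos(156°)) = 2.4263 × 1.9135
Δλ = 4.6429 pm

Final wavelength:
λ' = 2.6744 + 4.6429 = 7.3172 pm

Final energy:
E' = hc/λ' = 1239.842 / 7.3172 = 169.4414 keV

(Intermediate values are shown rounded; full precision is carried through to the final answer.)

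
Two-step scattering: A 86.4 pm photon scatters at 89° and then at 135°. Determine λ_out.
92.9259 pm

Apply Compton shift twice:

First scattering at θ₁ = 89°:
Δλ₁ = λ_C(1 - cos(89°))
Δλ₁ = 2.4263 × 0.9825
Δλ₁ = 2.3840 pm

After first scattering:
λ₁ = 86.4 + 2.3840 = 88.7840 pm

Second scattering at θ₂ = 135°:
Δλ₂ = λ_C(1 - cos(135°))
Δλ₂ = 2.4263 × 1.7071
Δλ₂ = 4.1420 pm

Final wavelength:
λ₂ = 88.7840 + 4.1420 = 92.9259 pm

Total shift: Δλ_total = 2.3840 + 4.1420 = 6.5259 pm

(Intermediate values are shown rounded; full precision is carried through to the final answer.)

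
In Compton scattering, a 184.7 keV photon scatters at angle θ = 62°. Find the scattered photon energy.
154.9810 keV

First convert energy to wavelength:
λ = hc/E, with hc ≈ 1239.842 keV·pm (i.e. 1239.842 eV·nm)

For E = 184.7 keV = 184700 eV:
λ = 1239.842 keV·pm / 184.7 keV
λ = 6.7127 pm

Calculate the Compton shift:
Δλ = λ_C(1 - cos(62°)) = 2.4263 × 0.5305
Δλ = 1.2872 pm

Final wavelength:
λ' = 6.7127 + 1.2872 = 8.0000 pm

Final energy:
E' = hc/λ' = 1239.842 / 8.0000 = 154.9810 keV

(Intermediate values are shown rounded; full precision is carried through to the final answer.)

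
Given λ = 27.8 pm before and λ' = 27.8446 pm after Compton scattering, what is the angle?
11.00°

First find the wavelength shift:
Δλ = λ' - λ = 27.8446 - 27.8 = 0.0446 pm

Using Δλ = λ_C(1 - cos θ), with λ_C = h/(m_e·c) ≈ 2.42631024 pm:
cos θ = 1 - Δλ/λ_C
cos θ = 1 - 0.0446/2.42631024
cos θ = 0.981618

θ = arccos(0.981618)
θ = 11.00°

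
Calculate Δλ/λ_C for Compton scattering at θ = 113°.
1.3907 λ_C

The Compton shift formula is:
Δλ = λ_C(1 - cos θ)

Dividing both sides by λ_C:
Δλ/λ_C = 1 - cos θ

For θ = 113°:
Δλ/λ_C = 1 - cos(113°)
Δλ/λ_C = 1 - -0.3907
Δλ/λ_C = 1.3907

This means the shift is 1.3907 × λ_C = 3.3743 pm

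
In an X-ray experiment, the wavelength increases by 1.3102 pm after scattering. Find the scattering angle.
62.61°

From the Compton formula Δλ = λ_C(1 - cos θ), we can solve for θ:

cos θ = 1 - Δλ/λ_C

Given:
- Δλ = 1.3102 pm
- λ_C = h/(m_e·c) ≈ 2.42631024 pm

cos θ = 1 - 1.3102/2.42631024
cos θ = 1 - 0.539997
cos θ = 0.460003

θ = arccos(0.460003)
θ = 62.61°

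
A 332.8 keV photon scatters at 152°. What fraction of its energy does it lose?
0.5508 (or 55.08%)

Calculate initial and final photon energies:

Initial: E₀ = 332.8 keV → λ₀ = 3.7255 pm
Compton shift: Δλ = 4.5686 pm
Final wavelength: λ' = 8.2941 pm
Final energy: E' = 149.4848 keV

Fractional energy loss:
(E₀ - E')/E₀ = (332.8000 - 149.4848)/332.8000
= 183.3152/332.8000
= 0.5508
= 55.08%

(Intermediate values are shown rounded; full precision is carried through to the final answer.)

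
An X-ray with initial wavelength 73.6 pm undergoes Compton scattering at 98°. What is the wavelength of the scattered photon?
76.3640 pm

Using the Compton scattering formula:
λ' = λ + Δλ = λ + λ_C(1 - cos θ)

Given:
- Initial wavelength λ = 73.6 pm
- Scattering angle θ = 98°
- Compton wavelength λ_C ≈ 2.4263 pm

Calculate the shift:
Δλ = 2.4263 × (1 - cos(98°))
Δλ = 2.4263 × 1.1392
Δλ = 2.7640 pm

Final wavelength:
λ' = 73.6 + 2.7640 = 76.3640 pm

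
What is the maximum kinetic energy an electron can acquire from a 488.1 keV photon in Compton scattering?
320.3897 keV

Maximum energy transfer occurs at θ = 180° (backscattering).

Initial photon: E₀ = 488.1 keV → λ₀ = 2.5401 pm

Maximum Compton shift (at 180°):
Δλ_max = 2λ_C = 2 × 2.4263 = 4.8526 pm

Final wavelength:
λ' = 2.5401 + 4.8526 = 7.3928 pm

Minimum photon energy (maximum energy to electron):
E'_min = hc/λ' = 167.7103 keV

Maximum electron kinetic energy:
K_max = E₀ - E'_min = 488.1000 - 167.7103 = 320.3897 keV

(Intermediate values are shown rounded; full precision is carried through to the final answer.)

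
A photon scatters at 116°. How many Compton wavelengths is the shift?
1.4384 λ_C

The Compton shift formula is:
Δλ = λ_C(1 - cos θ)

Dividing both sides by λ_C:
Δλ/λ_C = 1 - cos θ

For θ = 116°:
Δλ/λ_C = 1 - cos(116°)
Δλ/λ_C = 1 - -0.4384
Δλ/λ_C = 1.4384

This means the shift is 1.4384 × λ_C = 3.4899 pm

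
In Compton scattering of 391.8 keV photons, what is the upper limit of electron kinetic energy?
237.1503 keV

Maximum energy transfer occurs at θ = 180° (backscattering).

Initial photon: E₀ = 391.8 keV → λ₀ = 3.1645 pm

Maximum Compton shift (at 180°):
Δλ_max = 2λ_C = 2 × 2.4263 = 4.8526 pm

Final wavelength:
λ' = 3.1645 + 4.8526 = 8.0171 pm

Minimum photon energy (maximum energy to electron):
E'_min = hc/λ' = 154.6497 keV

Maximum electron kinetic energy:
K_max = E₀ - E'_min = 391.8000 - 154.6497 = 237.1503 keV

(Intermediate values are shown rounded; full precision is carried through to the final answer.)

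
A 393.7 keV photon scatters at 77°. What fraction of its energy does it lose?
0.3739 (or 37.39%)

Calculate initial and final photon energies:

Initial: E₀ = 393.7 keV → λ₀ = 3.1492 pm
Compton shift: Δλ = 1.8805 pm
Final wavelength: λ' = 5.0297 pm
Final energy: E' = 246.5035 keV

Fractional energy loss:
(E₀ - E')/E₀ = (393.7000 - 246.5035)/393.7000
= 147.1965/393.7000
= 0.3739
= 37.39%

(Intermediate values are shown rounded; full precision is carried through to the final answer.)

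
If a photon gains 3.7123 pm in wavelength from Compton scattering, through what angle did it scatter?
122.01°

From the Compton formula Δλ = λ_C(1 - cos θ), we can solve for θ:

cos θ = 1 - Δλ/λ_C

Given:
- Δλ = 3.7123 pm
- λ_C = h/(m_e·c) ≈ 2.42631024 pm

cos θ = 1 - 3.7123/2.42631024
cos θ = 1 - 1.530019
cos θ = -0.530019

θ = arccos(-0.530019)
θ = 122.01°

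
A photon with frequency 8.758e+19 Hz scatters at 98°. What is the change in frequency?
3.913e+19 Hz (decrease)

Convert frequency to wavelength (c = 299792458 m/s):
λ₀ = c/f₀ = 299792458/8.758e+19 = 3.4230699e-12 m = 3.4231 pm

Calculate Compton shift:
Δλ = λ_C(1 - cos(98°)) = 2.7640 pm

Final wavelength:
λ' = λ₀ + Δλ = 3.4231 + 2.7640 = 6.1871 pm

Final frequency:
f' = c/λ' = 299792458/6.1870572e-12 = 4.8454774e+19 Hz

Frequency shift (decrease):
Δf = f₀ - f' = 8.758e+19 - 4.8454774e+19 = 3.913e+19 Hz

(Intermediate values are shown rounded; full precision is carried through to the final answer.)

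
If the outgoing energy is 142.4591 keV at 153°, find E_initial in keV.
301.3000 keV

Convert final energy to wavelength (hc ≈ 1239.842 keV·pm):
λ' = hc/E' = 1239.842 / 142.4591 = 8.7031 pm

Calculate the Compton shift:
Δλ = λ_C(1 - cos(153°))
Δλ = 2.4263 × (1 - cos(153°))
Δλ = 4.5882 pm

Initial wavelength:
λ = λ' - Δλ = 8.7031 - 4.5882 = 4.1150 pm

Initial energy:
E = hc/λ = 1239.842 / 4.1150 = 301.3000 keV

(Intermediate values are shown rounded; full precision is carried through to the final answer.)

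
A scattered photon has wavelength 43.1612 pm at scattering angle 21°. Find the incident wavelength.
43.0000 pm

From λ' = λ + Δλ, we have λ = λ' - Δλ

First calculate the Compton shift:
Δλ = λ_C(1 - cos θ)
Δλ = 2.4263 × (1 - cos(21°))
Δλ = 2.4263 × 0.0664
Δλ = 0.1612 pm

Initial wavelength:
λ = λ' - Δλ
λ = 43.1612 - 0.1612
λ = 43.0000 pm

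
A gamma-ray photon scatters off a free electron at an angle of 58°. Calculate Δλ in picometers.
1.1406 pm

Using the Compton scattering formula:
Δλ = λ_C(1 - cos θ)

where λ_C = h/(m_e·c) ≈ 2.4263 pm is the Compton wavelength of an electron.

For θ = 58°:
cos(58°) = 0.5299
1 - cos(58°) = 0.4701

Δλ = 2.4263 × 0.4701
Δλ = 1.1406 pm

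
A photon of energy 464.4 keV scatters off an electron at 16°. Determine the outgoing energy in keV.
448.6065 keV

First convert energy to wavelength:
λ = hc/E, with hc ≈ 1239.842 keV·pm (i.e. 1239.842 eV·nm)

For E = 464.4 keV = 464400 eV:
λ = 1239.842 keV·pm / 464.4 keV
λ = 2.6698 pm

Calculate the Compton shift:
Δλ = λ_C(1 - cos(16°)) = 2.4263 × 0.0387
Δλ = 0.0940 pm

Final wavelength:
λ' = 2.6698 + 0.0940 = 2.7638 pm

Final energy:
E' = hc/λ' = 1239.842 / 2.7638 = 448.6065 keV

(Intermediate values are shown rounded; full precision is carried through to the final answer.)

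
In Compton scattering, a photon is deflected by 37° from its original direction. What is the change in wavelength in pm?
0.4886 pm

Using the Compton scattering formula:
Δλ = λ_C(1 - cos θ)

where λ_C = h/(m_e·c) ≈ 2.4263 pm is the Compton wavelength of an electron.

For θ = 37°:
cos(37°) = 0.7986
1 - cos(37°) = 0.2014

Δλ = 2.4263 × 0.2014
Δλ = 0.4886 pm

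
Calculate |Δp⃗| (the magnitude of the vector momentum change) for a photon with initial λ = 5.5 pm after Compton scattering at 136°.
1.7630e-22 kg·m/s

Photon momentum magnitude is p = h/λ.

Initial momentum:
p₀ = h/λ = 6.6261e-34/5.5000e-12 = 1.2047e-22 kg·m/s

After scattering:
λ' = λ + Δλ = 5.5 + 4.1717 = 9.6717 pm
p' = h/λ' = 6.6261e-34/9.6717e-12 = 6.8510e-23 kg·m/s

Momentum is a vector; the scattered photon's direction makes angle θ = 136° with the incident direction. The magnitude of the vector change Δp⃗ = p⃗₀ − p⃗' is found from the law of cosines:
|Δp⃗|² = p₀² + p'² − 2p₀p'cos θ
|Δp⃗|² = (1.2047e-22)² + (6.8510e-23)² − 2·1.2047e-22·6.8510e-23·cos(136°)
|Δp⃗| = 1.7630e-22 kg·m/s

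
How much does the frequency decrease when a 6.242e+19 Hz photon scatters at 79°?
1.811e+19 Hz (decrease)

Convert frequency to wavelength (c = 299792458 m/s):
λ₀ = c/f₀ = 299792458/6.242e+19 = 4.8028269e-12 m = 4.8028 pm

Calculate Compton shift:
Δλ = λ_C(1 - cos(79°)) = 1.9633 pm

Final wavelength:
λ' = λ₀ + Δλ = 4.8028 + 1.9633 = 6.7662 pm

Final frequency:
f' = c/λ' = 299792458/6.7661754e-12 = 4.4307521e+19 Hz

Frequency shift (decrease):
Δf = f₀ - f' = 6.242e+19 - 4.4307521e+19 = 1.811e+19 Hz

(Intermediate values are shown rounded; full precision is carried through to the final answer.)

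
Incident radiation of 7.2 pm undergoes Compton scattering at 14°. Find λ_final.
7.2721 pm

Using the Compton scattering formula:
λ' = λ + Δλ = λ + λ_C(1 - cos θ)

Given:
- Initial wavelength λ = 7.2 pm
- Scattering angle θ = 14°
- Compton wavelength λ_C ≈ 2.4263 pm

Calculate the shift:
Δλ = 2.4263 × (1 - cos(14°))
Δλ = 2.4263 × 0.0297
Δλ = 0.0721 pm

Final wavelength:
λ' = 7.2 + 0.0721 = 7.2721 pm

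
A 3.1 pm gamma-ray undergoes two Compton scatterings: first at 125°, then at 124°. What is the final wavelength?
10.7011 pm

Apply Compton shift twice:

First scattering at θ₁ = 125°:
Δλ₁ = λ_C(1 - cos(125°))
Δλ₁ = 2.4263 × 1.5736
Δλ₁ = 3.8180 pm

After first scattering:
λ₁ = 3.1 + 3.8180 = 6.9180 pm

Second scattering at θ₂ = 124°:
Δλ₂ = λ_C(1 - cos(124°))
Δλ₂ = 2.4263 × 1.5592
Δλ₂ = 3.7831 pm

Final wavelength:
λ₂ = 6.9180 + 3.7831 = 10.7011 pm

Total shift: Δλ_total = 3.8180 + 3.7831 = 7.6011 pm

(Intermediate values are shown rounded; full precision is carried through to the final answer.)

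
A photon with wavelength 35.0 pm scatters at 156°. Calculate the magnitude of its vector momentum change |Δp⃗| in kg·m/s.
3.4870e-23 kg·m/s

Photon momentum magnitude is p = h/λ.

Initial momentum:
p₀ = h/λ = 6.6261e-34/3.5000e-11 = 1.8932e-23 kg·m/s

After scattering:
λ' = λ + Δλ = 35.0 + 4.6429 = 39.6429 pm
p' = h/λ' = 6.6261e-34/3.9643e-11 = 1.6714e-23 kg·m/s

Momentum is a vector; the scattered photon's direction makes angle θ = 156° with the incident direction. The magnitude of the vector change Δp⃗ = p⃗₀ − p⃗' is found from the law of cosines:
|Δp⃗|² = p₀² + p'² − 2p₀p'cos θ
|Δp⃗|² = (1.8932e-23)² + (1.6714e-23)² − 2·1.8932e-23·1.6714e-23·cos(156°)
|Δp⃗| = 3.4870e-23 kg·m/s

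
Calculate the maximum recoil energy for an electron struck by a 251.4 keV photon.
124.6834 keV

Maximum energy transfer occurs at θ = 180° (backscattering).

Initial photon: E₀ = 251.4 keV → λ₀ = 4.9318 pm

Maximum Compton shift (at 180°):
Δλ_max = 2λ_C = 2 × 2.4263 = 4.8526 pm

Final wavelength:
λ' = 4.9318 + 4.8526 = 9.7844 pm

Minimum photon energy (maximum energy to electron):
E'_min = hc/λ' = 126.7166 keV

Maximum electron kinetic energy:
K_max = E₀ - E'_min = 251.4000 - 126.7166 = 124.6834 keV

(Intermediate values are shown rounded; full precision is carried through to the final answer.)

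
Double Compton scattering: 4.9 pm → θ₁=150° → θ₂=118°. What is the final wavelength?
12.9930 pm

Apply Compton shift twice:

First scattering at θ₁ = 150°:
Δλ₁ = λ_C(1 - cos(150°))
Δλ₁ = 2.4263 × 1.8660
Δλ₁ = 4.5276 pm

After first scattering:
λ₁ = 4.9 + 4.5276 = 9.4276 pm

Second scattering at θ₂ = 118°:
Δλ₂ = λ_C(1 - cos(118°))
Δλ₂ = 2.4263 × 1.4695
Δλ₂ = 3.5654 pm

Final wavelength:
λ₂ = 9.4276 + 3.5654 = 12.9930 pm

Total shift: Δλ_total = 4.5276 + 3.5654 = 8.0930 pm

(Intermediate values are shown rounded; full precision is carried through to the final answer.)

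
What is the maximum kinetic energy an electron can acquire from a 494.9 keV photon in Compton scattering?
326.3942 keV

Maximum energy transfer occurs at θ = 180° (backscattering).

Initial photon: E₀ = 494.9 keV → λ₀ = 2.5052 pm

Maximum Compton shift (at 180°):
Δλ_max = 2λ_C = 2 × 2.4263 = 4.8526 pm

Final wavelength:
λ' = 2.5052 + 4.8526 = 7.3579 pm

Minimum photon energy (maximum energy to electron):
E'_min = hc/λ' = 168.5058 keV

Maximum electron kinetic energy:
K_max = E₀ - E'_min = 494.9000 - 168.5058 = 326.3942 keV

(Intermediate values are shown rounded; full precision is carried through to the final answer.)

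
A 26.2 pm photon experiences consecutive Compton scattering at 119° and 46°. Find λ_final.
30.5435 pm

Apply Compton shift twice:

First scattering at θ₁ = 119°:
Δλ₁ = λ_C(1 - cos(119°))
Δλ₁ = 2.4263 × 1.4848
Δλ₁ = 3.6026 pm

After first scattering:
λ₁ = 26.2 + 3.6026 = 29.8026 pm

Second scattering at θ₂ = 46°:
Δλ₂ = λ_C(1 - cos(46°))
Δλ₂ = 2.4263 × 0.3053
Δλ₂ = 0.7409 pm

Final wavelength:
λ₂ = 29.8026 + 0.7409 = 30.5435 pm

Total shift: Δλ_total = 3.6026 + 0.7409 = 4.3435 pm

(Intermediate values are shown rounded; full precision is carried through to the final answer.)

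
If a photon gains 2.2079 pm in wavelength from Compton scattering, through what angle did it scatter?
84.84°

From the Compton formula Δλ = λ_C(1 - cos θ), we can solve for θ:

cos θ = 1 - Δλ/λ_C

Given:
- Δλ = 2.2079 pm
- λ_C = h/(m_e·c) ≈ 2.42631024 pm

cos θ = 1 - 2.2079/2.42631024
cos θ = 1 - 0.909983
cos θ = 0.090017

θ = arccos(0.090017)
θ = 84.84°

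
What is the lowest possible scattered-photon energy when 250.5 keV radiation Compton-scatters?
126.4875 keV (at θ = 180°)

The scattered photon has minimum energy when its wavelength is maximum, i.e., when the Compton shift Δλ = λ_C(1 − cos θ) is maximum. This occurs at θ = 180° (backscattering), giving Δλ_max = 2λ_C = 4.8526 pm.

Initial wavelength: λ₀ = hc/E₀ = 4.9495 pm
Maximum final wavelength: λ'_max = λ₀ + 2λ_C = 4.9495 + 4.8526 = 9.8021 pm
Minimum final energy: E'_min = hc/λ'_max = 126.4875 keV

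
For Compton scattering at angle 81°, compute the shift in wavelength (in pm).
2.0468 pm

Using the Compton scattering formula:
Δλ = λ_C(1 - cos θ)

where λ_C = h/(m_e·c) ≈ 2.4263 pm is the Compton wavelength of an electron.

For θ = 81°:
cos(81°) = 0.1564
1 - cos(81°) = 0.8436

Δλ = 2.4263 × 0.8436
Δλ = 2.0468 pm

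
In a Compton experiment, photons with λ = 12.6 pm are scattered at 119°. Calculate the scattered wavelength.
16.2026 pm

Using the Compton scattering formula:
λ' = λ + Δλ = λ + λ_C(1 - cos θ)

Given:
- Initial wavelength λ = 12.6 pm
- Scattering angle θ = 119°
- Compton wavelength λ_C ≈ 2.4263 pm

Calculate the shift:
Δλ = 2.4263 × (1 - cos(119°))
Δλ = 2.4263 × 1.4848
Δλ = 3.6026 pm

Final wavelength:
λ' = 12.6 + 3.6026 = 16.2026 pm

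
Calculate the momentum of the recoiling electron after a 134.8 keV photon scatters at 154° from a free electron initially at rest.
1.1709e-22 kg·m/s

The electron is initially at rest, so by conservation of momentum:
p⃗_e = p⃗₀ − p⃗'  (incident photon momentum minus scattered photon momentum)

Photon momentum magnitudes (p = h/λ = E/c):
λ₀ = hc/E₀ = 9.1976 pm → p₀ = h/λ₀ = 7.2041e-23 kg·m/s
Δλ = λ_C(1 − cos 154°) = 4.6071 pm
λ' = 13.8047 pm → p' = h/λ' = 4.7999e-23 kg·m/s

The scattered photon makes angle θ = 154° with the incident direction, so by the law of cosines:
|p⃗_e|² = p₀² + p'² − 2p₀p'cos θ
|p⃗_e|² = (7.2041e-23)² + (4.7999e-23)² − 2·7.2041e-23·4.7999e-23·cos(154°)
|p⃗_e| = 1.1709e-22 kg·m/s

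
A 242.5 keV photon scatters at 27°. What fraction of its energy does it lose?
0.0492 (or 4.92%)

Calculate initial and final photon energies:

Initial: E₀ = 242.5 keV → λ₀ = 5.1128 pm
Compton shift: Δλ = 0.2645 pm
Final wavelength: λ' = 5.3772 pm
Final energy: E' = 230.5738 keV

Fractional energy loss:
(E₀ - E')/E₀ = (242.5000 - 230.5738)/242.5000
= 11.9262/242.5000
= 0.0492
= 4.92%

(Intermediate values are shown rounded; full precision is carried through to the final answer.)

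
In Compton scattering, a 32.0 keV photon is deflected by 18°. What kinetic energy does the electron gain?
0.0978 keV

By energy conservation: K_e = E_initial - E_final

First find the scattered photon energy:
Initial wavelength: λ = hc/E = 38.7451 pm
Compton shift: Δλ = λ_C(1 - cos(18°)) = 0.1188 pm
Final wavelength: λ' = 38.7451 + 0.1188 = 38.8638 pm
Final photon energy: E' = hc/λ' = 31.9022 keV

Electron kinetic energy:
K_e = E - E' = 32.0000 - 31.9022 = 0.0978 keV

(Intermediate values are shown rounded; full precision is carried through to the final answer.)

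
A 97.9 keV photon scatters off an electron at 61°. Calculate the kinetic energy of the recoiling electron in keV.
8.7949 keV

By energy conservation: K_e = E_initial - E_final

First find the scattered photon energy:
Initial wavelength: λ = hc/E = 12.6644 pm
Compton shift: Δλ = λ_C(1 - cos(61°)) = 1.2500 pm
Final wavelength: λ' = 12.6644 + 1.2500 = 13.9144 pm
Final photon energy: E' = hc/λ' = 89.1051 keV

Electron kinetic energy:
K_e = E - E' = 97.9000 - 89.1051 = 8.7949 keV

(Intermediate values are shown rounded; full precision is carried through to the final answer.)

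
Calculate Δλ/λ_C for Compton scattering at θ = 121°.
1.5150 λ_C

The Compton shift formula is:
Δλ = λ_C(1 - cos θ)

Dividing both sides by λ_C:
Δλ/λ_C = 1 - cos θ

For θ = 121°:
Δλ/λ_C = 1 - cos(121°)
Δλ/λ_C = 1 - -0.5150
Δλ/λ_C = 1.5150

This means the shift is 1.5150 × λ_C = 3.6760 pm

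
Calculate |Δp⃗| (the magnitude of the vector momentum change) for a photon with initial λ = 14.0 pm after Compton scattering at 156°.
8.1097e-23 kg·m/s

Photon momentum magnitude is p = h/λ.

Initial momentum:
p₀ = h/λ = 6.6261e-34/1.4000e-11 = 4.7329e-23 kg·m/s

After scattering:
λ' = λ + Δλ = 14.0 + 4.6429 = 18.6429 pm
p' = h/λ' = 6.6261e-34/1.8643e-11 = 3.5542e-23 kg·m/s

Momentum is a vector; the scattered photon's direction makes angle θ = 156° with the incident direction. The magnitude of the vector change Δp⃗ = p⃗₀ − p⃗' is found from the law of cosines:
|Δp⃗|² = p₀² + p'² − 2p₀p'cos θ
|Δp⃗|² = (4.7329e-23)² + (3.5542e-23)² − 2·4.7329e-23·3.5542e-23·cos(156°)
|Δp⃗| = 8.1097e-23 kg·m/s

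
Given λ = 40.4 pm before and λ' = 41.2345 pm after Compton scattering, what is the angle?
49.00°

First find the wavelength shift:
Δλ = λ' - λ = 41.2345 - 40.4 = 0.8345 pm

Using Δλ = λ_C(1 - cos θ), with λ_C = h/(m_e·c) ≈ 2.42631024 pm:
cos θ = 1 - Δλ/λ_C
cos θ = 1 - 0.8345/2.42631024
cos θ = 0.656062

θ = arccos(0.656062)
θ = 49.00°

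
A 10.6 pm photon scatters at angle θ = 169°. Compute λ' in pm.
15.4080 pm

Using the Compton scattering formula:
λ' = λ + Δλ = λ + λ_C(1 - cos θ)

Given:
- Initial wavelength λ = 10.6 pm
- Scattering angle θ = 169°
- Compton wavelength λ_C ≈ 2.4263 pm

Calculate the shift:
Δλ = 2.4263 × (1 - cos(169°))
Δλ = 2.4263 × 1.9816
Δλ = 4.8080 pm

Final wavelength:
λ' = 10.6 + 4.8080 = 15.4080 pm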